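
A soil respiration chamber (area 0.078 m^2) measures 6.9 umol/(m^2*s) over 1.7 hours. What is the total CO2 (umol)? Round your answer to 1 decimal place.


Step 1: Convert time to seconds: 1.7 hr * 3600 = 6120.0 s
Step 2: Total = flux * area * time_s
Step 3: Total = 6.9 * 0.078 * 6120.0
Step 4: Total = 3293.8 umol

3293.8


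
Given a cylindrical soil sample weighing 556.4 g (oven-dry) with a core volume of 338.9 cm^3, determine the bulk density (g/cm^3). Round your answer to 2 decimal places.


Step 1: Identify the formula: BD = dry mass / volume
Step 2: Substitute values: BD = 556.4 / 338.9
Step 3: BD = 1.64 g/cm^3

1.64


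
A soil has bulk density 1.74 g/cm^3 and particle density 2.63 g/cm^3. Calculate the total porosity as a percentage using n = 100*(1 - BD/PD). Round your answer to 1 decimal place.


Step 1: Formula: n = 100 * (1 - BD / PD)
Step 2: n = 100 * (1 - 1.74 / 2.63)
Step 3: n = 100 * (1 - 0.6616)
Step 4: n = 33.8%

33.8


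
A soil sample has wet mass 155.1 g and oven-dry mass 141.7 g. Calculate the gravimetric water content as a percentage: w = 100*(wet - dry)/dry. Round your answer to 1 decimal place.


Step 1: Water mass = wet - dry = 155.1 - 141.7 = 13.4 g
Step 2: w = 100 * water mass / dry mass
Step 3: w = 100 * 13.4 / 141.7 = 9.5%

9.5


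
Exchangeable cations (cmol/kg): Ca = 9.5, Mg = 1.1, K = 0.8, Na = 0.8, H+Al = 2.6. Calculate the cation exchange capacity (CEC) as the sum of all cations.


Step 1: CEC = Ca + Mg + K + Na + (H+Al)
Step 2: CEC = 9.5 + 1.1 + 0.8 + 0.8 + 2.6
Step 3: CEC = 14.8 cmol/kg

14.8


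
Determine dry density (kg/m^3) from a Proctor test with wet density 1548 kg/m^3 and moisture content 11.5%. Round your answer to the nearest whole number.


Step 1: Dry density = wet density / (1 + w/100)
Step 2: Dry density = 1548 / (1 + 11.5/100)
Step 3: Dry density = 1548 / 1.115
Step 4: Dry density = 1388 kg/m^3

1388


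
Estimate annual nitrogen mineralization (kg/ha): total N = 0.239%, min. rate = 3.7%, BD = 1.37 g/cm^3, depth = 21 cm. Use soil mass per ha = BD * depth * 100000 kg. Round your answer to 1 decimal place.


Step 1: Soil mass per ha = BD * depth * 100000 = 1.37 * 21 * 100000 = 2877000 kg
Step 2: Total N pool = soil mass * N%/100 = 2877000 * 0.239/100 = 6876.03 kg/ha
Step 3: N mineralized = N pool * rate%/100 = 6876.03 * 3.7/100 = 254.4 kg/ha/yr

254.4


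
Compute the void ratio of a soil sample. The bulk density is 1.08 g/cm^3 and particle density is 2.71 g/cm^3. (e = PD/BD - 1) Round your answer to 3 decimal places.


Step 1: e = PD / BD - 1
Step 2: e = 2.71 / 1.08 - 1
Step 3: e = 2.50926 - 1
Step 4: e = 1.509

1.509


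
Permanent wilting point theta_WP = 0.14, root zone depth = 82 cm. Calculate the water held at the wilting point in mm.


Step 1: Water (mm) = theta_WP * depth * 10
Step 2: Water = 0.14 * 82 * 10
Step 3: Water = 114.8 mm

114.8


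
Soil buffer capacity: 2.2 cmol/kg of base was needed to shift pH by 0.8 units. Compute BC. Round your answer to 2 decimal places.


Step 1: BC = change in base / change in pH
Step 2: BC = 2.2 / 0.8
Step 3: BC = 2.75 cmol/(kg*pH unit)

2.75


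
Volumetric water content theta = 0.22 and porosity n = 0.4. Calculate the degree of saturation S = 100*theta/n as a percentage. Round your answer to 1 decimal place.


Step 1: S = 100 * theta_v / n
Step 2: S = 100 * 0.22 / 0.4
Step 3: S = 55.0%

55.0


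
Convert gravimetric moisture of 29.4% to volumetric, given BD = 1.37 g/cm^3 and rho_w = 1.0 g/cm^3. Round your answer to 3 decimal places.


Step 1: theta = (w / 100) * BD / rho_w
Step 2: theta = (29.4 / 100) * 1.37 / 1.0
Step 3: theta = 0.294 * 1.37
Step 4: theta = 0.403

0.403


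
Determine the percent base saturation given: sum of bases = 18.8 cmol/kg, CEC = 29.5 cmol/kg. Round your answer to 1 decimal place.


Step 1: BS = 100 * (sum of bases) / CEC
Step 2: BS = 100 * 18.8 / 29.5
Step 3: BS = 63.7%

63.7


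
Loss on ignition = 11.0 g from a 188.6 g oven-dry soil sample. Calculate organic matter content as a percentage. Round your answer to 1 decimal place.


Step 1: OM% = 100 * LOI / sample mass
Step 2: OM = 100 * 11.0 / 188.6
Step 3: OM = 5.8%

5.8


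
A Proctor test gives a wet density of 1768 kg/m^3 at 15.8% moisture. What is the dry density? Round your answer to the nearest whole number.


Step 1: Dry density = wet density / (1 + w/100)
Step 2: Dry density = 1768 / (1 + 15.8/100)
Step 3: Dry density = 1768 / 1.158
Step 4: Dry density = 1527 kg/m^3

1527


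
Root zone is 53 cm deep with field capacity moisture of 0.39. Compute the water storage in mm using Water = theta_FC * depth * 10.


Step 1: Water (mm) = theta_FC * depth (cm) * 10
Step 2: Water = 0.39 * 53 * 10
Step 3: Water = 206.7 mm

206.7


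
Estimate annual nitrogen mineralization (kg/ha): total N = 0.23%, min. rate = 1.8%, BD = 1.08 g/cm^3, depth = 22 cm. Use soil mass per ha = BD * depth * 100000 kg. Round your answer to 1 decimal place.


Step 1: Soil mass per ha = BD * depth * 100000 = 1.08 * 22 * 100000 = 2376000 kg
Step 2: Total N pool = soil mass * N%/100 = 2376000 * 0.23/100 = 5464.8 kg/ha
Step 3: N mineralized = N pool * rate%/100 = 5464.8 * 1.8/100 = 98.4 kg/ha/yr

98.4


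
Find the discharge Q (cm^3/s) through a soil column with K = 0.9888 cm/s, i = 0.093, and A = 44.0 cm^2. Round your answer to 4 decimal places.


Step 1: Apply Darcy's law: Q = K * i * A
Step 2: Q = 0.9888 * 0.093 * 44.0
Step 3: Q = 4.0462 cm^3/s

4.0462


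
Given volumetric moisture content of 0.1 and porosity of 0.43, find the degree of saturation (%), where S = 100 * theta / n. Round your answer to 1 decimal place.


Step 1: S = 100 * theta_v / n
Step 2: S = 100 * 0.1 / 0.43
Step 3: S = 23.3%

23.3


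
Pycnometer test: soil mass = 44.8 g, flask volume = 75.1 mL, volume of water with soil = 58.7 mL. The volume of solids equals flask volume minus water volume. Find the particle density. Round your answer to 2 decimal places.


Step 1: Volume of solids = flask volume - water volume with soil
Step 2: V_solids = 75.1 - 58.7 = 16.4 mL
Step 3: Particle density = mass / V_solids = 44.8 / 16.4 = 2.73 g/cm^3

2.73


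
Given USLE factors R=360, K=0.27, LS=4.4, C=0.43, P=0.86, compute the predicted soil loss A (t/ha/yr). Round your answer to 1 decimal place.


Step 1: A = R * K * LS * C * P
Step 2: R * K = 360 * 0.27 = 97.2
Step 3: (R*K) * LS = 97.2 * 4.4 = 427.68
Step 4: * C * P = 427.68 * 0.43 * 0.86 = 158.2
Step 5: A = 158.2 t/(ha*yr)

158.2


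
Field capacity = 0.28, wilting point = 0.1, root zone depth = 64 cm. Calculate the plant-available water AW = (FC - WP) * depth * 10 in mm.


Step 1: Available water = (FC - WP) * depth * 10
Step 2: AW = (0.28 - 0.1) * 64 * 10
Step 3: AW = 0.18 * 64 * 10
Step 4: AW = 115.2 mm

115.2


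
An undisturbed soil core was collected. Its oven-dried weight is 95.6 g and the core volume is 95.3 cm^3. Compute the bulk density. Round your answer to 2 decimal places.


Step 1: Identify the formula: BD = dry mass / volume
Step 2: Substitute values: BD = 95.6 / 95.3
Step 3: BD = 1.0 g/cm^3

1.0


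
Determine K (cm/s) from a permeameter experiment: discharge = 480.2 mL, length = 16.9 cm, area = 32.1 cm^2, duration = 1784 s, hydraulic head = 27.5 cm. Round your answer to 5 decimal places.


Step 1: K = Q * L / (A * t * h)
Step 2: Numerator = 480.2 * 16.9 = 8115.38
Step 3: Denominator = 32.1 * 1784 * 27.5 = 1574826.0
Step 4: K = 8115.38 / 1574826.0 = 0.00515 cm/s

0.00515


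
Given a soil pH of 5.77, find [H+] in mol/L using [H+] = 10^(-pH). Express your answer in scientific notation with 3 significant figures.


Step 1: [H+] = 10^(-pH)
Step 2: [H+] = 10^(-5.77)
Step 3: [H+] = 1.70e-06 mol/L

1.70e-06


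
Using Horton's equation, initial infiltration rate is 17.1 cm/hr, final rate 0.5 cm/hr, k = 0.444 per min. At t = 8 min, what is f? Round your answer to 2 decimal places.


Step 1: f = fc + (f0 - fc) * exp(-k * t)
Step 2: exp(-0.444 * 8) = 0.028667
Step 3: f = 0.5 + (17.1 - 0.5) * 0.028667
Step 4: f = 0.5 + 16.6 * 0.028667
Step 5: f = 0.98 cm/hr

0.98


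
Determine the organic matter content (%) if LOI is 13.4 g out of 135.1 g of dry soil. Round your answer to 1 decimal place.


Step 1: OM% = 100 * LOI / sample mass
Step 2: OM = 100 * 13.4 / 135.1
Step 3: OM = 9.9%

9.9


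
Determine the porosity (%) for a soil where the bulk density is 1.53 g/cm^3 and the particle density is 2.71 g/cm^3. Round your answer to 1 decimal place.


Step 1: Formula: n = 100 * (1 - BD / PD)
Step 2: n = 100 * (1 - 1.53 / 2.71)
Step 3: n = 100 * (1 - 0.56458)
Step 4: n = 43.5%

43.5


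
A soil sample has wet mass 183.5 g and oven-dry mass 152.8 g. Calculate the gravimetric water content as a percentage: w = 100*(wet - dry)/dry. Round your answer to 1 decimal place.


Step 1: Water mass = wet - dry = 183.5 - 152.8 = 30.7 g
Step 2: w = 100 * water mass / dry mass
Step 3: w = 100 * 30.7 / 152.8 = 20.1%

20.1


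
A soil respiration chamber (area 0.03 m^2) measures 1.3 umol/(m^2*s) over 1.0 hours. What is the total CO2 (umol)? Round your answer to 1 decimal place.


Step 1: Convert time to seconds: 1.0 hr * 3600 = 3600.0 s
Step 2: Total = flux * area * time_s
Step 3: Total = 1.3 * 0.03 * 3600.0
Step 4: Total = 140.4 umol

140.4


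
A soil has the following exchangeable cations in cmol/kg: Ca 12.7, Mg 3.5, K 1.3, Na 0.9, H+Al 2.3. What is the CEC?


Step 1: CEC = Ca + Mg + K + Na + (H+Al)
Step 2: CEC = 12.7 + 3.5 + 1.3 + 0.9 + 2.3
Step 3: CEC = 20.7 cmol/kg

20.7


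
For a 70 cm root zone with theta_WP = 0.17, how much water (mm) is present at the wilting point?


Step 1: Water (mm) = theta_WP * depth * 10
Step 2: Water = 0.17 * 70 * 10
Step 3: Water = 119.0 mm

119.0


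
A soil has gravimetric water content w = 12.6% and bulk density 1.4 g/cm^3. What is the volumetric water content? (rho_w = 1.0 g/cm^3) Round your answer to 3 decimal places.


Step 1: theta = (w / 100) * BD / rho_w
Step 2: theta = (12.6 / 100) * 1.4 / 1.0
Step 3: theta = 0.126 * 1.4
Step 4: theta = 0.176

0.176


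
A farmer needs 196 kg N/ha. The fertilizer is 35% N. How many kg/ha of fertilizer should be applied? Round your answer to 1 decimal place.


Step 1: Fertilizer rate = target N / (N content / 100)
Step 2: Rate = 196 / (35 / 100)
Step 3: Rate = 196 / 0.35
Step 4: Rate = 560.0 kg/ha

560.0


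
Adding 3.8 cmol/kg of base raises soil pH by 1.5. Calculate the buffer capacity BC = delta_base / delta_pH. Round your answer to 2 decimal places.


Step 1: BC = change in base / change in pH
Step 2: BC = 3.8 / 1.5
Step 3: BC = 2.53 cmol/(kg*pH unit)

2.53


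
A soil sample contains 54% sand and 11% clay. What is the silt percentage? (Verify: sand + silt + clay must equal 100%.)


Step 1: sand + silt + clay = 100%
Step 2: silt = 100 - sand - clay
Step 3: silt = 100 - 54 - 11
Step 4: silt = 35%

35


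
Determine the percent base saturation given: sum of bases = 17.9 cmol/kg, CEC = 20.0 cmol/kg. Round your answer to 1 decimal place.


Step 1: BS = 100 * (sum of bases) / CEC
Step 2: BS = 100 * 17.9 / 20.0
Step 3: BS = 89.5%

89.5


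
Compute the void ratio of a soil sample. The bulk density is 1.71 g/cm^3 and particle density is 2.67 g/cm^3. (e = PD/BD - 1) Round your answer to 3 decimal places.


Step 1: e = PD / BD - 1
Step 2: e = 2.67 / 1.71 - 1
Step 3: e = 1.5614 - 1
Step 4: e = 0.561

0.561


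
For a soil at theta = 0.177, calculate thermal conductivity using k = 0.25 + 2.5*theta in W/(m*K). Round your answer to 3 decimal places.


Step 1: k = 0.25 + 2.5 * theta
Step 2: k = 0.25 + 2.5 * 0.177
Step 3: k = 0.25 + 0.443
Step 4: k = 0.693 W/(m*K)

0.693


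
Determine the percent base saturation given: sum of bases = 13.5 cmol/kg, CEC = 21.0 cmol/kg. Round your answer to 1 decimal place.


Step 1: BS = 100 * (sum of bases) / CEC
Step 2: BS = 100 * 13.5 / 21.0
Step 3: BS = 64.3%

64.3


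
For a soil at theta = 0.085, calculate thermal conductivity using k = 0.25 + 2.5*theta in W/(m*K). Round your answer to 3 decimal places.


Step 1: k = 0.25 + 2.5 * theta
Step 2: k = 0.25 + 2.5 * 0.085
Step 3: k = 0.25 + 0.213
Step 4: k = 0.463 W/(m*K)

0.463


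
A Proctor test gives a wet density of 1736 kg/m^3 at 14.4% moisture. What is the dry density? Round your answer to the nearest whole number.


Step 1: Dry density = wet density / (1 + w/100)
Step 2: Dry density = 1736 / (1 + 14.4/100)
Step 3: Dry density = 1736 / 1.144
Step 4: Dry density = 1517 kg/m^3

1517


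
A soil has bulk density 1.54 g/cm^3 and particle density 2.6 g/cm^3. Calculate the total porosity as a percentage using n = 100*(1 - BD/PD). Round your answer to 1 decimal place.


Step 1: Formula: n = 100 * (1 - BD / PD)
Step 2: n = 100 * (1 - 1.54 / 2.6)
Step 3: n = 100 * (1 - 0.59231)
Step 4: n = 40.8%

40.8


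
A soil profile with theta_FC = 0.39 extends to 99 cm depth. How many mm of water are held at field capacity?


Step 1: Water (mm) = theta_FC * depth (cm) * 10
Step 2: Water = 0.39 * 99 * 10
Step 3: Water = 386.1 mm

386.1


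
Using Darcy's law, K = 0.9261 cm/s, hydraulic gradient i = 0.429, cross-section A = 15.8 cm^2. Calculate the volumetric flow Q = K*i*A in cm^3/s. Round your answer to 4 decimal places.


Step 1: Apply Darcy's law: Q = K * i * A
Step 2: Q = 0.9261 * 0.429 * 15.8
Step 3: Q = 6.2773 cm^3/s

6.2773


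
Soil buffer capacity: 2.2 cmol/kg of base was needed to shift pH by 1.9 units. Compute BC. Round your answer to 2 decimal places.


Step 1: BC = change in base / change in pH
Step 2: BC = 2.2 / 1.9
Step 3: BC = 1.16 cmol/(kg*pH unit)

1.16


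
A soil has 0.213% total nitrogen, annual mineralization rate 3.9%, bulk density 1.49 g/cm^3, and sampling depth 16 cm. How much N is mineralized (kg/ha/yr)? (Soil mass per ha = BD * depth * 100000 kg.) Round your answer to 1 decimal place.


Step 1: Soil mass per ha = BD * depth * 100000 = 1.49 * 16 * 100000 = 2384000 kg
Step 2: Total N pool = soil mass * N%/100 = 2384000 * 0.213/100 = 5077.92 kg/ha
Step 3: N mineralized = N pool * rate%/100 = 5077.92 * 3.9/100 = 198.0 kg/ha/yr

198.0


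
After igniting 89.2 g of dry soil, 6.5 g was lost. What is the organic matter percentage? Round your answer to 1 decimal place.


Step 1: OM% = 100 * LOI / sample mass
Step 2: OM = 100 * 6.5 / 89.2
Step 3: OM = 7.3%

7.3


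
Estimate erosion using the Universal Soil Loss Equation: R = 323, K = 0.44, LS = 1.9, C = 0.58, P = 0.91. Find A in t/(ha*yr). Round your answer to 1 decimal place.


Step 1: A = R * K * LS * C * P
Step 2: R * K = 323 * 0.44 = 142.12
Step 3: (R*K) * LS = 142.12 * 1.9 = 270.028
Step 4: * C * P = 270.028 * 0.58 * 0.91 = 142.5
Step 5: A = 142.5 t/(ha*yr)

142.5


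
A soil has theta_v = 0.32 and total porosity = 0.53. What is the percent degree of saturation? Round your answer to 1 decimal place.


Step 1: S = 100 * theta_v / n
Step 2: S = 100 * 0.32 / 0.53
Step 3: S = 60.4%

60.4


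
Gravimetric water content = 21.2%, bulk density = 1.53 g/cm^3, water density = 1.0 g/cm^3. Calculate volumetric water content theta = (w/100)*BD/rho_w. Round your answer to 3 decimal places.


Step 1: theta = (w / 100) * BD / rho_w
Step 2: theta = (21.2 / 100) * 1.53 / 1.0
Step 3: theta = 0.212 * 1.53
Step 4: theta = 0.324

0.324


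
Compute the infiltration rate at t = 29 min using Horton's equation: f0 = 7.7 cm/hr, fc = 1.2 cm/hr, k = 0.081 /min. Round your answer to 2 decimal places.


Step 1: f = fc + (f0 - fc) * exp(-k * t)
Step 2: exp(-0.081 * 29) = 0.095465
Step 3: f = 1.2 + (7.7 - 1.2) * 0.095465
Step 4: f = 1.2 + 6.5 * 0.095465
Step 5: f = 1.82 cm/hr

1.82


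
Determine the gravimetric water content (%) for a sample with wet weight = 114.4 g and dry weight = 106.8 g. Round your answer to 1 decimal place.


Step 1: Water mass = wet - dry = 114.4 - 106.8 = 7.6 g
Step 2: w = 100 * water mass / dry mass
Step 3: w = 100 * 7.6 / 106.8 = 7.1%

7.1


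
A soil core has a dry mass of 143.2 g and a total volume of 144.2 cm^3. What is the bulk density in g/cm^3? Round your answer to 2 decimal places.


Step 1: Identify the formula: BD = dry mass / volume
Step 2: Substitute values: BD = 143.2 / 144.2
Step 3: BD = 0.99 g/cm^3

0.99


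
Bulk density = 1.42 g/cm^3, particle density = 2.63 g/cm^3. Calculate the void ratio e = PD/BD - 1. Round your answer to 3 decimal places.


Step 1: e = PD / BD - 1
Step 2: e = 2.63 / 1.42 - 1
Step 3: e = 1.85211 - 1
Step 4: e = 0.852

0.852


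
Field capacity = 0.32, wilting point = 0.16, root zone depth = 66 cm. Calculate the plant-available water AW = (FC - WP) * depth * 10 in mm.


Step 1: Available water = (FC - WP) * depth * 10
Step 2: AW = (0.32 - 0.16) * 66 * 10
Step 3: AW = 0.16 * 66 * 10
Step 4: AW = 105.6 mm

105.6


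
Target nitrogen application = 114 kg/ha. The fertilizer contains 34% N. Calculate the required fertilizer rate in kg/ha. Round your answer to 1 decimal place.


Step 1: Fertilizer rate = target N / (N content / 100)
Step 2: Rate = 114 / (34 / 100)
Step 3: Rate = 114 / 0.34
Step 4: Rate = 335.3 kg/ha

335.3


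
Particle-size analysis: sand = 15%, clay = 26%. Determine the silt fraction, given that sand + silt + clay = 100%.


Step 1: sand + silt + clay = 100%
Step 2: silt = 100 - sand - clay
Step 3: silt = 100 - 15 - 26
Step 4: silt = 59%

59


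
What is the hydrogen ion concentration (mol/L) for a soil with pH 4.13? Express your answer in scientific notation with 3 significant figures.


Step 1: [H+] = 10^(-pH)
Step 2: [H+] = 10^(-4.13)
Step 3: [H+] = 7.41e-05 mol/L

7.41e-05


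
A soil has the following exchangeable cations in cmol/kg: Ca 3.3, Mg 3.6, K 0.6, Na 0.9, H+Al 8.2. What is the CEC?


Step 1: CEC = Ca + Mg + K + Na + (H+Al)
Step 2: CEC = 3.3 + 3.6 + 0.6 + 0.9 + 8.2
Step 3: CEC = 16.6 cmol/kg

16.6


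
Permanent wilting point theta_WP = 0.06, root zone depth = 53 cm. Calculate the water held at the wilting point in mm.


Step 1: Water (mm) = theta_WP * depth * 10
Step 2: Water = 0.06 * 53 * 10
Step 3: Water = 31.8 mm

31.8


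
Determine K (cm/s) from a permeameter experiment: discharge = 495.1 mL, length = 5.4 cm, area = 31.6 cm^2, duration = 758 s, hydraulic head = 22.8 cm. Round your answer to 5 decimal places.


Step 1: K = Q * L / (A * t * h)
Step 2: Numerator = 495.1 * 5.4 = 2673.54
Step 3: Denominator = 31.6 * 758 * 22.8 = 546123.84
Step 4: K = 2673.54 / 546123.84 = 0.0049 cm/s

0.0049


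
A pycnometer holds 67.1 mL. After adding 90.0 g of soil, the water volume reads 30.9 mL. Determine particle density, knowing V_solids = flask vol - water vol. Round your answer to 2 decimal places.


Step 1: Volume of solids = flask volume - water volume with soil
Step 2: V_solids = 67.1 - 30.9 = 36.2 mL
Step 3: Particle density = mass / V_solids = 90.0 / 36.2 = 2.49 g/cm^3

2.49


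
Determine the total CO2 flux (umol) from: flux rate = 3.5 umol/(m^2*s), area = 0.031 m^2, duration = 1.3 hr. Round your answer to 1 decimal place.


Step 1: Convert time to seconds: 1.3 hr * 3600 = 4680.0 s
Step 2: Total = flux * area * time_s
Step 3: Total = 3.5 * 0.031 * 4680.0
Step 4: Total = 507.8 umol

507.8


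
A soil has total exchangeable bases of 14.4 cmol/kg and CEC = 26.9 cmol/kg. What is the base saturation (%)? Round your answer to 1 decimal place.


Step 1: BS = 100 * (sum of bases) / CEC
Step 2: BS = 100 * 14.4 / 26.9
Step 3: BS = 53.5%

53.5


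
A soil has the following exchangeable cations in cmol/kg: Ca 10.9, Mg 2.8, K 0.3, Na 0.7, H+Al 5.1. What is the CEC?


Step 1: CEC = Ca + Mg + K + Na + (H+Al)
Step 2: CEC = 10.9 + 2.8 + 0.3 + 0.7 + 5.1
Step 3: CEC = 19.8 cmol/kg

19.8


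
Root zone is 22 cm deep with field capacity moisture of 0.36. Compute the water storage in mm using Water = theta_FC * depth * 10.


Step 1: Water (mm) = theta_FC * depth (cm) * 10
Step 2: Water = 0.36 * 22 * 10
Step 3: Water = 79.2 mm

79.2


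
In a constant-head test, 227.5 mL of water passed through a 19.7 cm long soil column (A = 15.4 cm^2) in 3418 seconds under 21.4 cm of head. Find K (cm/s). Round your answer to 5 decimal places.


Step 1: K = Q * L / (A * t * h)
Step 2: Numerator = 227.5 * 19.7 = 4481.75
Step 3: Denominator = 15.4 * 3418 * 21.4 = 1126436.08
Step 4: K = 4481.75 / 1126436.08 = 0.00398 cm/s

0.00398


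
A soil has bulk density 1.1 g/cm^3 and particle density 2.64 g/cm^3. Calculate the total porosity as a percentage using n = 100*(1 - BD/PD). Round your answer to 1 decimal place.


Step 1: Formula: n = 100 * (1 - BD / PD)
Step 2: n = 100 * (1 - 1.1 / 2.64)
Step 3: n = 100 * (1 - 0.41667)
Step 4: n = 58.3%

58.3


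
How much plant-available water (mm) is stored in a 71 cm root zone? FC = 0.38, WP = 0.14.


Step 1: Available water = (FC - WP) * depth * 10
Step 2: AW = (0.38 - 0.14) * 71 * 10
Step 3: AW = 0.24 * 71 * 10
Step 4: AW = 170.4 mm

170.4


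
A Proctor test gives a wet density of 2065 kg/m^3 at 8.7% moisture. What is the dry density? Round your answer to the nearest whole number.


Step 1: Dry density = wet density / (1 + w/100)
Step 2: Dry density = 2065 / (1 + 8.7/100)
Step 3: Dry density = 2065 / 1.087
Step 4: Dry density = 1900 kg/m^3

1900


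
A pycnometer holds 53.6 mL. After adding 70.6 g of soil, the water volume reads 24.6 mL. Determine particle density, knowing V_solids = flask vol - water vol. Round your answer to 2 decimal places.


Step 1: Volume of solids = flask volume - water volume with soil
Step 2: V_solids = 53.6 - 24.6 = 29.0 mL
Step 3: Particle density = mass / V_solids = 70.6 / 29.0 = 2.43 g/cm^3

2.43


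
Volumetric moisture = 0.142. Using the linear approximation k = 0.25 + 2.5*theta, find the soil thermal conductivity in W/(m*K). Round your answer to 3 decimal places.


Step 1: k = 0.25 + 2.5 * theta
Step 2: k = 0.25 + 2.5 * 0.142
Step 3: k = 0.25 + 0.355
Step 4: k = 0.605 W/(m*K)

0.605


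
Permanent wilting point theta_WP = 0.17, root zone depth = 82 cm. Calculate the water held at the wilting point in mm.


Step 1: Water (mm) = theta_WP * depth * 10
Step 2: Water = 0.17 * 82 * 10
Step 3: Water = 139.4 mm

139.4


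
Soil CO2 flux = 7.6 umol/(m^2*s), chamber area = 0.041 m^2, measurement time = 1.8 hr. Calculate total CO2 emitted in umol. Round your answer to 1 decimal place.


Step 1: Convert time to seconds: 1.8 hr * 3600 = 6480.0 s
Step 2: Total = flux * area * time_s
Step 3: Total = 7.6 * 0.041 * 6480.0
Step 4: Total = 2019.2 umol

2019.2


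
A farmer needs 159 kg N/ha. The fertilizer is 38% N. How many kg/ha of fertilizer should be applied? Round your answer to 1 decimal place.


Step 1: Fertilizer rate = target N / (N content / 100)
Step 2: Rate = 159 / (38 / 100)
Step 3: Rate = 159 / 0.38
Step 4: Rate = 418.4 kg/ha

418.4


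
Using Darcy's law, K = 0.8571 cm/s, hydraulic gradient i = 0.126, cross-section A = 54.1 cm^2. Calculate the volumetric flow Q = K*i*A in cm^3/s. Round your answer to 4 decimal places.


Step 1: Apply Darcy's law: Q = K * i * A
Step 2: Q = 0.8571 * 0.126 * 54.1
Step 3: Q = 5.8425 cm^3/s

5.8425


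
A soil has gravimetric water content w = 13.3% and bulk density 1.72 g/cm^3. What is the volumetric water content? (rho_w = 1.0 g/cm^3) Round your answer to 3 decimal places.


Step 1: theta = (w / 100) * BD / rho_w
Step 2: theta = (13.3 / 100) * 1.72 / 1.0
Step 3: theta = 0.133 * 1.72
Step 4: theta = 0.229

0.229


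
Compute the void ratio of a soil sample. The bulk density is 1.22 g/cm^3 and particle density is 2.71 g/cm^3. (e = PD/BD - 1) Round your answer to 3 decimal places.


Step 1: e = PD / BD - 1
Step 2: e = 2.71 / 1.22 - 1
Step 3: e = 2.22131 - 1
Step 4: e = 1.221

1.221


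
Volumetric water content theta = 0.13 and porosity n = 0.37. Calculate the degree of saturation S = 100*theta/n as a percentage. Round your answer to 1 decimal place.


Step 1: S = 100 * theta_v / n
Step 2: S = 100 * 0.13 / 0.37
Step 3: S = 35.1%

35.1


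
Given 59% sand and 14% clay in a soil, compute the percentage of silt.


Step 1: sand + silt + clay = 100%
Step 2: silt = 100 - sand - clay
Step 3: silt = 100 - 59 - 14
Step 4: silt = 27%

27


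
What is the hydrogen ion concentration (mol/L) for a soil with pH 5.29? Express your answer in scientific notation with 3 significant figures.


Step 1: [H+] = 10^(-pH)
Step 2: [H+] = 10^(-5.29)
Step 3: [H+] = 5.13e-06 mol/L

5.13e-06


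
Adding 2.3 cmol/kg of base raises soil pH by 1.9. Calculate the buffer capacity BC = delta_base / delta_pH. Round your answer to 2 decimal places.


Step 1: BC = change in base / change in pH
Step 2: BC = 2.3 / 1.9
Step 3: BC = 1.21 cmol/(kg*pH unit)

1.21


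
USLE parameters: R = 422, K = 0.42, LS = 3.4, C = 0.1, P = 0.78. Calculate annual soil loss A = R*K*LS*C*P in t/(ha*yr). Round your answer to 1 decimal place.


Step 1: A = R * K * LS * C * P
Step 2: R * K = 422 * 0.42 = 177.24
Step 3: (R*K) * LS = 177.24 * 3.4 = 602.616
Step 4: * C * P = 602.616 * 0.1 * 0.78 = 47.0
Step 5: A = 47.0 t/(ha*yr)

47.0


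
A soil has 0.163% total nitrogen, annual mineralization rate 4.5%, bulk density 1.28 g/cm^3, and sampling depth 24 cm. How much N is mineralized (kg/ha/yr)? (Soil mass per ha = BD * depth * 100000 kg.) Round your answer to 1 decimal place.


Step 1: Soil mass per ha = BD * depth * 100000 = 1.28 * 24 * 100000 = 3072000 kg
Step 2: Total N pool = soil mass * N%/100 = 3072000 * 0.163/100 = 5007.36 kg/ha
Step 3: N mineralized = N pool * rate%/100 = 5007.36 * 4.5/100 = 225.3 kg/ha/yr

225.3


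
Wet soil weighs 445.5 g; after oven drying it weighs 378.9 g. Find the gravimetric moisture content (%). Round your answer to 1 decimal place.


Step 1: Water mass = wet - dry = 445.5 - 378.9 = 66.6 g
Step 2: w = 100 * water mass / dry mass
Step 3: w = 100 * 66.6 / 378.9 = 17.6%

17.6


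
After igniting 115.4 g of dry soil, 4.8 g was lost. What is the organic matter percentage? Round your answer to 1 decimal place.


Step 1: OM% = 100 * LOI / sample mass
Step 2: OM = 100 * 4.8 / 115.4
Step 3: OM = 4.2%

4.2


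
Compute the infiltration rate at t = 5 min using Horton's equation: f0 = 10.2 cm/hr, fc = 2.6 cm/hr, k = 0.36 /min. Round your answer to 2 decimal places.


Step 1: f = fc + (f0 - fc) * exp(-k * t)
Step 2: exp(-0.36 * 5) = 0.165299
Step 3: f = 2.6 + (10.2 - 2.6) * 0.165299
Step 4: f = 2.6 + 7.6 * 0.165299
Step 5: f = 3.86 cm/hr

3.86


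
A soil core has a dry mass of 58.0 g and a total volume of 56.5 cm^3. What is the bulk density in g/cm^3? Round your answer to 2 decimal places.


Step 1: Identify the formula: BD = dry mass / volume
Step 2: Substitute values: BD = 58.0 / 56.5
Step 3: BD = 1.03 g/cm^3

1.03


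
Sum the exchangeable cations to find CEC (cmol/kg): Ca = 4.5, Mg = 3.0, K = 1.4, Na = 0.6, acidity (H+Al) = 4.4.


Step 1: CEC = Ca + Mg + K + Na + (H+Al)
Step 2: CEC = 4.5 + 3.0 + 1.4 + 0.6 + 4.4
Step 3: CEC = 13.9 cmol/kg

13.9


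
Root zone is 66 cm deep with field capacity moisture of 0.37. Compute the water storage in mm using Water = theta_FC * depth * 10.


Step 1: Water (mm) = theta_FC * depth (cm) * 10
Step 2: Water = 0.37 * 66 * 10
Step 3: Water = 244.2 mm

244.2


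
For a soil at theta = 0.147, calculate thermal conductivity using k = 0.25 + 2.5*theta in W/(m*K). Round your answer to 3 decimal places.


Step 1: k = 0.25 + 2.5 * theta
Step 2: k = 0.25 + 2.5 * 0.147
Step 3: k = 0.25 + 0.368
Step 4: k = 0.618 W/(m*K)

0.618


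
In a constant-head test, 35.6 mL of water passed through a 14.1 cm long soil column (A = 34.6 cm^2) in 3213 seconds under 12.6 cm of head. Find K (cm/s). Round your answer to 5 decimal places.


Step 1: K = Q * L / (A * t * h)
Step 2: Numerator = 35.6 * 14.1 = 501.96
Step 3: Denominator = 34.6 * 3213 * 12.6 = 1400739.48
Step 4: K = 501.96 / 1400739.48 = 0.00036 cm/s

0.00036


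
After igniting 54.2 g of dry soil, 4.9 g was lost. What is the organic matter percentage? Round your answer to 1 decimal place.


Step 1: OM% = 100 * LOI / sample mass
Step 2: OM = 100 * 4.9 / 54.2
Step 3: OM = 9.0%

9.0


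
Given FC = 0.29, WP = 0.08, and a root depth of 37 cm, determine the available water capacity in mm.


Step 1: Available water = (FC - WP) * depth * 10
Step 2: AW = (0.29 - 0.08) * 37 * 10
Step 3: AW = 0.21 * 37 * 10
Step 4: AW = 77.7 mm

77.7


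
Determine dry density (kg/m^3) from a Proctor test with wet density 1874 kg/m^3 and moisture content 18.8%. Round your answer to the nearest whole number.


Step 1: Dry density = wet density / (1 + w/100)
Step 2: Dry density = 1874 / (1 + 18.8/100)
Step 3: Dry density = 1874 / 1.188
Step 4: Dry density = 1577 kg/m^3

1577


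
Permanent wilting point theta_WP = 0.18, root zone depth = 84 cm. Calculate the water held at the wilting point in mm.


Step 1: Water (mm) = theta_WP * depth * 10
Step 2: Water = 0.18 * 84 * 10
Step 3: Water = 151.2 mm

151.2


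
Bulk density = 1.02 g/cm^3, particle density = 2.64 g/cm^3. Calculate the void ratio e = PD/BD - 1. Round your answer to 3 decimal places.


Step 1: e = PD / BD - 1
Step 2: e = 2.64 / 1.02 - 1
Step 3: e = 2.58824 - 1
Step 4: e = 1.588

1.588


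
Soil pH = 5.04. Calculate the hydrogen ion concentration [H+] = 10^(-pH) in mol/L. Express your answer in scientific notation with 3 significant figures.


Step 1: [H+] = 10^(-pH)
Step 2: [H+] = 10^(-5.04)
Step 3: [H+] = 9.12e-06 mol/L

9.12e-06


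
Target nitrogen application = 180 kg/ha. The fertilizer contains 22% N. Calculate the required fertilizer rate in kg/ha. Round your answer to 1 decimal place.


Step 1: Fertilizer rate = target N / (N content / 100)
Step 2: Rate = 180 / (22 / 100)
Step 3: Rate = 180 / 0.22
Step 4: Rate = 818.2 kg/ha

818.2


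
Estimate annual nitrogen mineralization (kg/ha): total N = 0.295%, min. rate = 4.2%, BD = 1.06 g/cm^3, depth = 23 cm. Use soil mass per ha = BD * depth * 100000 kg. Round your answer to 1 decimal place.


Step 1: Soil mass per ha = BD * depth * 100000 = 1.06 * 23 * 100000 = 2438000 kg
Step 2: Total N pool = soil mass * N%/100 = 2438000 * 0.295/100 = 7192.1 kg/ha
Step 3: N mineralized = N pool * rate%/100 = 7192.1 * 4.2/100 = 302.1 kg/ha/yr

302.1


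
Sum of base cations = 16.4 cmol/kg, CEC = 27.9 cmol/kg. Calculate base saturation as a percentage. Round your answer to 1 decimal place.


Step 1: BS = 100 * (sum of bases) / CEC
Step 2: BS = 100 * 16.4 / 27.9
Step 3: BS = 58.8%

58.8


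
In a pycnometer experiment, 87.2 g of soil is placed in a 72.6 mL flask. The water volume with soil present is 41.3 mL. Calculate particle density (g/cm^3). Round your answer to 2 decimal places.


Step 1: Volume of solids = flask volume - water volume with soil
Step 2: V_solids = 72.6 - 41.3 = 31.3 mL
Step 3: Particle density = mass / V_solids = 87.2 / 31.3 = 2.79 g/cm^3

2.79


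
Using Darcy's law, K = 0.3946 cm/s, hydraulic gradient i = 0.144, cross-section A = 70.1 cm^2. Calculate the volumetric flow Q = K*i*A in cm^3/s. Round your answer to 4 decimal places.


Step 1: Apply Darcy's law: Q = K * i * A
Step 2: Q = 0.3946 * 0.144 * 70.1
Step 3: Q = 3.9833 cm^3/s

3.9833


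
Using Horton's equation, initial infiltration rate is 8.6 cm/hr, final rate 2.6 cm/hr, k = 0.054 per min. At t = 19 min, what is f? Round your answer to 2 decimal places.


Step 1: f = fc + (f0 - fc) * exp(-k * t)
Step 2: exp(-0.054 * 19) = 0.358438
Step 3: f = 2.6 + (8.6 - 2.6) * 0.358438
Step 4: f = 2.6 + 6.0 * 0.358438
Step 5: f = 4.75 cm/hr

4.75


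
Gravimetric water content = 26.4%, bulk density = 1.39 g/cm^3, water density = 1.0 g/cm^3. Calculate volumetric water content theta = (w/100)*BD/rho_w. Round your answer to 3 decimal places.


Step 1: theta = (w / 100) * BD / rho_w
Step 2: theta = (26.4 / 100) * 1.39 / 1.0
Step 3: theta = 0.264 * 1.39
Step 4: theta = 0.367

0.367


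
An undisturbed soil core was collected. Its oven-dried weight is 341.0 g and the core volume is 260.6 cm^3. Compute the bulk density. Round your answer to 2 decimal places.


Step 1: Identify the formula: BD = dry mass / volume
Step 2: Substitute values: BD = 341.0 / 260.6
Step 3: BD = 1.31 g/cm^3

1.31


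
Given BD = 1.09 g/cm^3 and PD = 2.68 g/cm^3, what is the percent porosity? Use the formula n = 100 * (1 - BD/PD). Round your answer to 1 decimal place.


Step 1: Formula: n = 100 * (1 - BD / PD)
Step 2: n = 100 * (1 - 1.09 / 2.68)
Step 3: n = 100 * (1 - 0.40672)
Step 4: n = 59.3%

59.3


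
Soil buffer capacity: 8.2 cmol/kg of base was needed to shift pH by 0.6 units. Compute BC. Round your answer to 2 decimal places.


Step 1: BC = change in base / change in pH
Step 2: BC = 8.2 / 0.6
Step 3: BC = 13.67 cmol/(kg*pH unit)

13.67


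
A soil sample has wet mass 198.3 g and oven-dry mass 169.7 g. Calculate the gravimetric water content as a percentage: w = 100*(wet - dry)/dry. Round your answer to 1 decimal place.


Step 1: Water mass = wet - dry = 198.3 - 169.7 = 28.6 g
Step 2: w = 100 * water mass / dry mass
Step 3: w = 100 * 28.6 / 169.7 = 16.9%

16.9


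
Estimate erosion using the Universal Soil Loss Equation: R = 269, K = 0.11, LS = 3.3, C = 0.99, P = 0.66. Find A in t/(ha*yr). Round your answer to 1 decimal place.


Step 1: A = R * K * LS * C * P
Step 2: R * K = 269 * 0.11 = 29.59
Step 3: (R*K) * LS = 29.59 * 3.3 = 97.647
Step 4: * C * P = 97.647 * 0.99 * 0.66 = 63.8
Step 5: A = 63.8 t/(ha*yr)

63.8


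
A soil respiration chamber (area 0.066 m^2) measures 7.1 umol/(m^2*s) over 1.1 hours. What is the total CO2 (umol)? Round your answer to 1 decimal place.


Step 1: Convert time to seconds: 1.1 hr * 3600 = 3960.0 s
Step 2: Total = flux * area * time_s
Step 3: Total = 7.1 * 0.066 * 3960.0
Step 4: Total = 1855.7 umol

1855.7


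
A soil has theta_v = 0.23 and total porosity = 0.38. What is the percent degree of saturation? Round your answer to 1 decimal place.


Step 1: S = 100 * theta_v / n
Step 2: S = 100 * 0.23 / 0.38
Step 3: S = 60.5%

60.5


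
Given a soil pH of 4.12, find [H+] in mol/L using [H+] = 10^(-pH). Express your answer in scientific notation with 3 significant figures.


Step 1: [H+] = 10^(-pH)
Step 2: [H+] = 10^(-4.12)
Step 3: [H+] = 7.59e-05 mol/L

7.59e-05


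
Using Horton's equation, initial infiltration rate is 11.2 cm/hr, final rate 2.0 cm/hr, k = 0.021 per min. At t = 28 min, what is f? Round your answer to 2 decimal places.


Step 1: f = fc + (f0 - fc) * exp(-k * t)
Step 2: exp(-0.021 * 28) = 0.555437
Step 3: f = 2.0 + (11.2 - 2.0) * 0.555437
Step 4: f = 2.0 + 9.2 * 0.555437
Step 5: f = 7.11 cm/hr

7.11


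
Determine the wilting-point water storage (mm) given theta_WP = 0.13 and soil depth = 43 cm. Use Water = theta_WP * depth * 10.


Step 1: Water (mm) = theta_WP * depth * 10
Step 2: Water = 0.13 * 43 * 10
Step 3: Water = 55.9 mm

55.9


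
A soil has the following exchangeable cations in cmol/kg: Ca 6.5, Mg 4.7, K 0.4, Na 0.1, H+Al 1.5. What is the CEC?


Step 1: CEC = Ca + Mg + K + Na + (H+Al)
Step 2: CEC = 6.5 + 4.7 + 0.4 + 0.1 + 1.5
Step 3: CEC = 13.2 cmol/kg

13.2


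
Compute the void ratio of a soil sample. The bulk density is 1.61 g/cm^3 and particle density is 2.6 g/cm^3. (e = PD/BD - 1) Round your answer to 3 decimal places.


Step 1: e = PD / BD - 1
Step 2: e = 2.6 / 1.61 - 1
Step 3: e = 1.61491 - 1
Step 4: e = 0.615

0.615


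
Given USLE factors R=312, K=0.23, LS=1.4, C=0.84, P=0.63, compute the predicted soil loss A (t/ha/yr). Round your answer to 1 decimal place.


Step 1: A = R * K * LS * C * P
Step 2: R * K = 312 * 0.23 = 71.76
Step 3: (R*K) * LS = 71.76 * 1.4 = 100.464
Step 4: * C * P = 100.464 * 0.84 * 0.63 = 53.2
Step 5: A = 53.2 t/(ha*yr)

53.2


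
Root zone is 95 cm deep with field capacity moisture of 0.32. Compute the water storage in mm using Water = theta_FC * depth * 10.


Step 1: Water (mm) = theta_FC * depth (cm) * 10
Step 2: Water = 0.32 * 95 * 10
Step 3: Water = 304.0 mm

304.0


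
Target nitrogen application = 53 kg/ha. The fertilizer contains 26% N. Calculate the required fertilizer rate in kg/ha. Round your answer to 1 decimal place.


Step 1: Fertilizer rate = target N / (N content / 100)
Step 2: Rate = 53 / (26 / 100)
Step 3: Rate = 53 / 0.26
Step 4: Rate = 203.8 kg/ha

203.8


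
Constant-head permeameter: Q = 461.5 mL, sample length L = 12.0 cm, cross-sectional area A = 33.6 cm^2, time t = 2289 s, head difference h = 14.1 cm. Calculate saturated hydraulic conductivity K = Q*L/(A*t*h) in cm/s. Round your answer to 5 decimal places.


Step 1: K = Q * L / (A * t * h)
Step 2: Numerator = 461.5 * 12.0 = 5538.0
Step 3: Denominator = 33.6 * 2289 * 14.1 = 1084436.64
Step 4: K = 5538.0 / 1084436.64 = 0.00511 cm/s

0.00511


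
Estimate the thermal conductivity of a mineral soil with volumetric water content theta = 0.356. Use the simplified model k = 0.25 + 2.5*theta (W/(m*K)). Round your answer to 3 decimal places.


Step 1: k = 0.25 + 2.5 * theta
Step 2: k = 0.25 + 2.5 * 0.356
Step 3: k = 0.25 + 0.89
Step 4: k = 1.14 W/(m*K)

1.14


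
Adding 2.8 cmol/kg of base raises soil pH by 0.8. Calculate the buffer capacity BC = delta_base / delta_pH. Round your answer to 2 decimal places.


Step 1: BC = change in base / change in pH
Step 2: BC = 2.8 / 0.8
Step 3: BC = 3.5 cmol/(kg*pH unit)

3.5


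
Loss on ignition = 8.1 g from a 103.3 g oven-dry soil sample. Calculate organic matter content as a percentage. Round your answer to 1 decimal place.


Step 1: OM% = 100 * LOI / sample mass
Step 2: OM = 100 * 8.1 / 103.3
Step 3: OM = 7.8%

7.8


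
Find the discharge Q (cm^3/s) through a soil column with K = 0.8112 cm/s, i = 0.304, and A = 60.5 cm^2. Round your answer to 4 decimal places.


Step 1: Apply Darcy's law: Q = K * i * A
Step 2: Q = 0.8112 * 0.304 * 60.5
Step 3: Q = 14.9196 cm^3/s

14.9196


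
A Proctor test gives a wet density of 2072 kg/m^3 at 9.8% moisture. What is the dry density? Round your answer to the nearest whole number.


Step 1: Dry density = wet density / (1 + w/100)
Step 2: Dry density = 2072 / (1 + 9.8/100)
Step 3: Dry density = 2072 / 1.098
Step 4: Dry density = 1887 kg/m^3

1887


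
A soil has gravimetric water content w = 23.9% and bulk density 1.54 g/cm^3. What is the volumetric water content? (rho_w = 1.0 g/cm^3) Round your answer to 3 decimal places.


Step 1: theta = (w / 100) * BD / rho_w
Step 2: theta = (23.9 / 100) * 1.54 / 1.0
Step 3: theta = 0.239 * 1.54
Step 4: theta = 0.368

0.368


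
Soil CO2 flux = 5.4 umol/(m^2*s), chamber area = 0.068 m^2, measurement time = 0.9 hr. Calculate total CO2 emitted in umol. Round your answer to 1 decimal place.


Step 1: Convert time to seconds: 0.9 hr * 3600 = 3240.0 s
Step 2: Total = flux * area * time_s
Step 3: Total = 5.4 * 0.068 * 3240.0
Step 4: Total = 1189.7 umol

1189.7


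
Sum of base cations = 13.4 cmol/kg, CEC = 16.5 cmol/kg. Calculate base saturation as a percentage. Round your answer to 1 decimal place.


Step 1: BS = 100 * (sum of bases) / CEC
Step 2: BS = 100 * 13.4 / 16.5
Step 3: BS = 81.2%

81.2


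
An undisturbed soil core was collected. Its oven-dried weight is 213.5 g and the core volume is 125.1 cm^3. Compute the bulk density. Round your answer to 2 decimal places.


Step 1: Identify the formula: BD = dry mass / volume
Step 2: Substitute values: BD = 213.5 / 125.1
Step 3: BD = 1.71 g/cm^3

1.71


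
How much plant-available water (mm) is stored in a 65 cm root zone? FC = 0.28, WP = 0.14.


Step 1: Available water = (FC - WP) * depth * 10
Step 2: AW = (0.28 - 0.14) * 65 * 10
Step 3: AW = 0.14 * 65 * 10
Step 4: AW = 91.0 mm

91.0


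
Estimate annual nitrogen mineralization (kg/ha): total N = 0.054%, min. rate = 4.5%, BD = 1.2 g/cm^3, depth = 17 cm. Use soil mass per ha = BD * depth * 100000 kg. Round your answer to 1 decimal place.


Step 1: Soil mass per ha = BD * depth * 100000 = 1.2 * 17 * 100000 = 2040000 kg
Step 2: Total N pool = soil mass * N%/100 = 2040000 * 0.054/100 = 1101.6 kg/ha
Step 3: N mineralized = N pool * rate%/100 = 1101.6 * 4.5/100 = 49.6 kg/ha/yr

49.6
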